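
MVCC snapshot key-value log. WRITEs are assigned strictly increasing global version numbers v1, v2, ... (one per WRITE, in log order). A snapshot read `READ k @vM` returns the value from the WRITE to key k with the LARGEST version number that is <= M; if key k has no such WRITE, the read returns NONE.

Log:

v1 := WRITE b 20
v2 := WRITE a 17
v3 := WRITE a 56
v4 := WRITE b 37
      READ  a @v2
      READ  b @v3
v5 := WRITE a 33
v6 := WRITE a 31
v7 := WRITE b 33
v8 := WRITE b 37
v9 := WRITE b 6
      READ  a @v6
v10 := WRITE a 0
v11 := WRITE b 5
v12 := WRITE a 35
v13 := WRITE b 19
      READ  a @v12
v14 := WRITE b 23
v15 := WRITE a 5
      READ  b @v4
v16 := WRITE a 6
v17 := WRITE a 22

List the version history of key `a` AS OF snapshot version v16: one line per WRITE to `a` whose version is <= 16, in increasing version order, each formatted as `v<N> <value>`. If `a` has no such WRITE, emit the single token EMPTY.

Scan writes for key=a with version <= 16:
  v1 WRITE b 20 -> skip
  v2 WRITE a 17 -> keep
  v3 WRITE a 56 -> keep
  v4 WRITE b 37 -> skip
  v5 WRITE a 33 -> keep
  v6 WRITE a 31 -> keep
  v7 WRITE b 33 -> skip
  v8 WRITE b 37 -> skip
  v9 WRITE b 6 -> skip
  v10 WRITE a 0 -> keep
  v11 WRITE b 5 -> skip
  v12 WRITE a 35 -> keep
  v13 WRITE b 19 -> skip
  v14 WRITE b 23 -> skip
  v15 WRITE a 5 -> keep
  v16 WRITE a 6 -> keep
  v17 WRITE a 22 -> drop (> snap)
Collected: [(2, 17), (3, 56), (5, 33), (6, 31), (10, 0), (12, 35), (15, 5), (16, 6)]

Answer: v2 17
v3 56
v5 33
v6 31
v10 0
v12 35
v15 5
v16 6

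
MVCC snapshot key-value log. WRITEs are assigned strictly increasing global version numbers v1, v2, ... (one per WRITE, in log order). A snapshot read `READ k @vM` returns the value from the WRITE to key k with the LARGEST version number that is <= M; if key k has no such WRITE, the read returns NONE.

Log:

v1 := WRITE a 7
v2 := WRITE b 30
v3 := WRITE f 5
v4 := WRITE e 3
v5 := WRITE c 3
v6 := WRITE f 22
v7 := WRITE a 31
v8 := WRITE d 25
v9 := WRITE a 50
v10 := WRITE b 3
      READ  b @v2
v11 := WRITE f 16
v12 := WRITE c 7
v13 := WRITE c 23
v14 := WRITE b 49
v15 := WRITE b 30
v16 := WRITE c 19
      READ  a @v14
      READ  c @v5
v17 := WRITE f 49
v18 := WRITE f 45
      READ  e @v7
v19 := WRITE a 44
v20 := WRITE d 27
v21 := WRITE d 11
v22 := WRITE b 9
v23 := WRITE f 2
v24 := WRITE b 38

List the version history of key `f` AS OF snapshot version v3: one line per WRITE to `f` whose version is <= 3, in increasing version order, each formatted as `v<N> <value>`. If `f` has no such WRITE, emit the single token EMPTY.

Answer: v3 5

Derivation:
Scan writes for key=f with version <= 3:
  v1 WRITE a 7 -> skip
  v2 WRITE b 30 -> skip
  v3 WRITE f 5 -> keep
  v4 WRITE e 3 -> skip
  v5 WRITE c 3 -> skip
  v6 WRITE f 22 -> drop (> snap)
  v7 WRITE a 31 -> skip
  v8 WRITE d 25 -> skip
  v9 WRITE a 50 -> skip
  v10 WRITE b 3 -> skip
  v11 WRITE f 16 -> drop (> snap)
  v12 WRITE c 7 -> skip
  v13 WRITE c 23 -> skip
  v14 WRITE b 49 -> skip
  v15 WRITE b 30 -> skip
  v16 WRITE c 19 -> skip
  v17 WRITE f 49 -> drop (> snap)
  v18 WRITE f 45 -> drop (> snap)
  v19 WRITE a 44 -> skip
  v20 WRITE d 27 -> skip
  v21 WRITE d 11 -> skip
  v22 WRITE b 9 -> skip
  v23 WRITE f 2 -> drop (> snap)
  v24 WRITE b 38 -> skip
Collected: [(3, 5)]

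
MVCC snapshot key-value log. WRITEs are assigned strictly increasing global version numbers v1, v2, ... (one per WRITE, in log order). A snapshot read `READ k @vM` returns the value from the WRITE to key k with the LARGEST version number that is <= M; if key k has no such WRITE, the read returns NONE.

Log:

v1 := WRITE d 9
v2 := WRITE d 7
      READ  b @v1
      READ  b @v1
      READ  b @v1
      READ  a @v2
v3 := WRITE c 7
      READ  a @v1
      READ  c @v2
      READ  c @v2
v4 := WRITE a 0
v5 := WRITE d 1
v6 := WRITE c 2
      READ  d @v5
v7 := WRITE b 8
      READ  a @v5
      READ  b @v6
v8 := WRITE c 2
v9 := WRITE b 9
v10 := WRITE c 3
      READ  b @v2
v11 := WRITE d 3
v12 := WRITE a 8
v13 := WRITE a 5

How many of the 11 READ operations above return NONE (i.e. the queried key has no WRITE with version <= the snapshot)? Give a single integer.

Answer: 9

Derivation:
v1: WRITE d=9  (d history now [(1, 9)])
v2: WRITE d=7  (d history now [(1, 9), (2, 7)])
READ b @v1: history=[] -> no version <= 1 -> NONE
READ b @v1: history=[] -> no version <= 1 -> NONE
READ b @v1: history=[] -> no version <= 1 -> NONE
READ a @v2: history=[] -> no version <= 2 -> NONE
v3: WRITE c=7  (c history now [(3, 7)])
READ a @v1: history=[] -> no version <= 1 -> NONE
READ c @v2: history=[(3, 7)] -> no version <= 2 -> NONE
READ c @v2: history=[(3, 7)] -> no version <= 2 -> NONE
v4: WRITE a=0  (a history now [(4, 0)])
v5: WRITE d=1  (d history now [(1, 9), (2, 7), (5, 1)])
v6: WRITE c=2  (c history now [(3, 7), (6, 2)])
READ d @v5: history=[(1, 9), (2, 7), (5, 1)] -> pick v5 -> 1
v7: WRITE b=8  (b history now [(7, 8)])
READ a @v5: history=[(4, 0)] -> pick v4 -> 0
READ b @v6: history=[(7, 8)] -> no version <= 6 -> NONE
v8: WRITE c=2  (c history now [(3, 7), (6, 2), (8, 2)])
v9: WRITE b=9  (b history now [(7, 8), (9, 9)])
v10: WRITE c=3  (c history now [(3, 7), (6, 2), (8, 2), (10, 3)])
READ b @v2: history=[(7, 8), (9, 9)] -> no version <= 2 -> NONE
v11: WRITE d=3  (d history now [(1, 9), (2, 7), (5, 1), (11, 3)])
v12: WRITE a=8  (a history now [(4, 0), (12, 8)])
v13: WRITE a=5  (a history now [(4, 0), (12, 8), (13, 5)])
Read results in order: ['NONE', 'NONE', 'NONE', 'NONE', 'NONE', 'NONE', 'NONE', '1', '0', 'NONE', 'NONE']
NONE count = 9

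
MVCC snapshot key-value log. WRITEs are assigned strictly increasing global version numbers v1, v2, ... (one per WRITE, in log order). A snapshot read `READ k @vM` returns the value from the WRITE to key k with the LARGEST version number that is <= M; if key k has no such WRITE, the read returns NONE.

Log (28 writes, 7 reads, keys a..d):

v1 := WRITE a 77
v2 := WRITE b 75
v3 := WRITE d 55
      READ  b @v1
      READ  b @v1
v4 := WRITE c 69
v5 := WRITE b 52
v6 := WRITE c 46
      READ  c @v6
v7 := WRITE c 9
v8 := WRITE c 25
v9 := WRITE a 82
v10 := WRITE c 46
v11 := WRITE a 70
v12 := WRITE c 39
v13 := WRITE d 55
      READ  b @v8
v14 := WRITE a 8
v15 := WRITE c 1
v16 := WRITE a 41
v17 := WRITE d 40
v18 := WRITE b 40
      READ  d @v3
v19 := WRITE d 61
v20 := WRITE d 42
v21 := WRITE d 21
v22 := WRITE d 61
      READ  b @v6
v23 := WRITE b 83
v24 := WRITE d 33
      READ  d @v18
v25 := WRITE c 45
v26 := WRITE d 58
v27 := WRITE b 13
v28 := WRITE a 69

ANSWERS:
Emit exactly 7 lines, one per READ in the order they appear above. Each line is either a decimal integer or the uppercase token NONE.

v1: WRITE a=77  (a history now [(1, 77)])
v2: WRITE b=75  (b history now [(2, 75)])
v3: WRITE d=55  (d history now [(3, 55)])
READ b @v1: history=[(2, 75)] -> no version <= 1 -> NONE
READ b @v1: history=[(2, 75)] -> no version <= 1 -> NONE
v4: WRITE c=69  (c history now [(4, 69)])
v5: WRITE b=52  (b history now [(2, 75), (5, 52)])
v6: WRITE c=46  (c history now [(4, 69), (6, 46)])
READ c @v6: history=[(4, 69), (6, 46)] -> pick v6 -> 46
v7: WRITE c=9  (c history now [(4, 69), (6, 46), (7, 9)])
v8: WRITE c=25  (c history now [(4, 69), (6, 46), (7, 9), (8, 25)])
v9: WRITE a=82  (a history now [(1, 77), (9, 82)])
v10: WRITE c=46  (c history now [(4, 69), (6, 46), (7, 9), (8, 25), (10, 46)])
v11: WRITE a=70  (a history now [(1, 77), (9, 82), (11, 70)])
v12: WRITE c=39  (c history now [(4, 69), (6, 46), (7, 9), (8, 25), (10, 46), (12, 39)])
v13: WRITE d=55  (d history now [(3, 55), (13, 55)])
READ b @v8: history=[(2, 75), (5, 52)] -> pick v5 -> 52
v14: WRITE a=8  (a history now [(1, 77), (9, 82), (11, 70), (14, 8)])
v15: WRITE c=1  (c history now [(4, 69), (6, 46), (7, 9), (8, 25), (10, 46), (12, 39), (15, 1)])
v16: WRITE a=41  (a history now [(1, 77), (9, 82), (11, 70), (14, 8), (16, 41)])
v17: WRITE d=40  (d history now [(3, 55), (13, 55), (17, 40)])
v18: WRITE b=40  (b history now [(2, 75), (5, 52), (18, 40)])
READ d @v3: history=[(3, 55), (13, 55), (17, 40)] -> pick v3 -> 55
v19: WRITE d=61  (d history now [(3, 55), (13, 55), (17, 40), (19, 61)])
v20: WRITE d=42  (d history now [(3, 55), (13, 55), (17, 40), (19, 61), (20, 42)])
v21: WRITE d=21  (d history now [(3, 55), (13, 55), (17, 40), (19, 61), (20, 42), (21, 21)])
v22: WRITE d=61  (d history now [(3, 55), (13, 55), (17, 40), (19, 61), (20, 42), (21, 21), (22, 61)])
READ b @v6: history=[(2, 75), (5, 52), (18, 40)] -> pick v5 -> 52
v23: WRITE b=83  (b history now [(2, 75), (5, 52), (18, 40), (23, 83)])
v24: WRITE d=33  (d history now [(3, 55), (13, 55), (17, 40), (19, 61), (20, 42), (21, 21), (22, 61), (24, 33)])
READ d @v18: history=[(3, 55), (13, 55), (17, 40), (19, 61), (20, 42), (21, 21), (22, 61), (24, 33)] -> pick v17 -> 40
v25: WRITE c=45  (c history now [(4, 69), (6, 46), (7, 9), (8, 25), (10, 46), (12, 39), (15, 1), (25, 45)])
v26: WRITE d=58  (d history now [(3, 55), (13, 55), (17, 40), (19, 61), (20, 42), (21, 21), (22, 61), (24, 33), (26, 58)])
v27: WRITE b=13  (b history now [(2, 75), (5, 52), (18, 40), (23, 83), (27, 13)])
v28: WRITE a=69  (a history now [(1, 77), (9, 82), (11, 70), (14, 8), (16, 41), (28, 69)])

Answer: NONE
NONE
46
52
55
52
40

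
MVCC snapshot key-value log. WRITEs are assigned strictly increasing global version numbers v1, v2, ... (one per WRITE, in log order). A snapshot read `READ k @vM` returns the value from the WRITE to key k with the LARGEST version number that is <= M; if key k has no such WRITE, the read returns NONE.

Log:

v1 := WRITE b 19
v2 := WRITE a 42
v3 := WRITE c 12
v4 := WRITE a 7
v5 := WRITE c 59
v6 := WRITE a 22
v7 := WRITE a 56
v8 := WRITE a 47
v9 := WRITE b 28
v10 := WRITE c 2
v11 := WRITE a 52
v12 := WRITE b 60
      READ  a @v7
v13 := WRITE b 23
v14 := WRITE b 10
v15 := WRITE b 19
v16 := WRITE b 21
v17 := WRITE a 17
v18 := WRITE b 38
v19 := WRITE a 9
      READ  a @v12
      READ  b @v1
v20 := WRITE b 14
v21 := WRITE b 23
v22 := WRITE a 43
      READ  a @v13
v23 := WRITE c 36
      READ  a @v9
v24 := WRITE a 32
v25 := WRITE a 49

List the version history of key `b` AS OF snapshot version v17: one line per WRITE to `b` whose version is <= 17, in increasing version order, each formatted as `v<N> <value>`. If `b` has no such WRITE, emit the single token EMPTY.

Answer: v1 19
v9 28
v12 60
v13 23
v14 10
v15 19
v16 21

Derivation:
Scan writes for key=b with version <= 17:
  v1 WRITE b 19 -> keep
  v2 WRITE a 42 -> skip
  v3 WRITE c 12 -> skip
  v4 WRITE a 7 -> skip
  v5 WRITE c 59 -> skip
  v6 WRITE a 22 -> skip
  v7 WRITE a 56 -> skip
  v8 WRITE a 47 -> skip
  v9 WRITE b 28 -> keep
  v10 WRITE c 2 -> skip
  v11 WRITE a 52 -> skip
  v12 WRITE b 60 -> keep
  v13 WRITE b 23 -> keep
  v14 WRITE b 10 -> keep
  v15 WRITE b 19 -> keep
  v16 WRITE b 21 -> keep
  v17 WRITE a 17 -> skip
  v18 WRITE b 38 -> drop (> snap)
  v19 WRITE a 9 -> skip
  v20 WRITE b 14 -> drop (> snap)
  v21 WRITE b 23 -> drop (> snap)
  v22 WRITE a 43 -> skip
  v23 WRITE c 36 -> skip
  v24 WRITE a 32 -> skip
  v25 WRITE a 49 -> skip
Collected: [(1, 19), (9, 28), (12, 60), (13, 23), (14, 10), (15, 19), (16, 21)]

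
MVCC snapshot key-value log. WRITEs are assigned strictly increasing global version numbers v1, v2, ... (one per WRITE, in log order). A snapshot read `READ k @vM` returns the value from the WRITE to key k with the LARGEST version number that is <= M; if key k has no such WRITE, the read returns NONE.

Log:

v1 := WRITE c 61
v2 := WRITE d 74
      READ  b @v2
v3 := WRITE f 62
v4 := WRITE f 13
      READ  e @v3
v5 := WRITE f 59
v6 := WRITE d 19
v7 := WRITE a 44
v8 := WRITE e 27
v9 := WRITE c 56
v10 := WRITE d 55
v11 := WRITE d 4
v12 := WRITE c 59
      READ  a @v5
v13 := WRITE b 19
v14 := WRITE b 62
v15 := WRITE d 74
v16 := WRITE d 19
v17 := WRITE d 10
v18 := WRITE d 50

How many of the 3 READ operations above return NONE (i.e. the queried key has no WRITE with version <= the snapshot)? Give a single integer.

v1: WRITE c=61  (c history now [(1, 61)])
v2: WRITE d=74  (d history now [(2, 74)])
READ b @v2: history=[] -> no version <= 2 -> NONE
v3: WRITE f=62  (f history now [(3, 62)])
v4: WRITE f=13  (f history now [(3, 62), (4, 13)])
READ e @v3: history=[] -> no version <= 3 -> NONE
v5: WRITE f=59  (f history now [(3, 62), (4, 13), (5, 59)])
v6: WRITE d=19  (d history now [(2, 74), (6, 19)])
v7: WRITE a=44  (a history now [(7, 44)])
v8: WRITE e=27  (e history now [(8, 27)])
v9: WRITE c=56  (c history now [(1, 61), (9, 56)])
v10: WRITE d=55  (d history now [(2, 74), (6, 19), (10, 55)])
v11: WRITE d=4  (d history now [(2, 74), (6, 19), (10, 55), (11, 4)])
v12: WRITE c=59  (c history now [(1, 61), (9, 56), (12, 59)])
READ a @v5: history=[(7, 44)] -> no version <= 5 -> NONE
v13: WRITE b=19  (b history now [(13, 19)])
v14: WRITE b=62  (b history now [(13, 19), (14, 62)])
v15: WRITE d=74  (d history now [(2, 74), (6, 19), (10, 55), (11, 4), (15, 74)])
v16: WRITE d=19  (d history now [(2, 74), (6, 19), (10, 55), (11, 4), (15, 74), (16, 19)])
v17: WRITE d=10  (d history now [(2, 74), (6, 19), (10, 55), (11, 4), (15, 74), (16, 19), (17, 10)])
v18: WRITE d=50  (d history now [(2, 74), (6, 19), (10, 55), (11, 4), (15, 74), (16, 19), (17, 10), (18, 50)])
Read results in order: ['NONE', 'NONE', 'NONE']
NONE count = 3

Answer: 3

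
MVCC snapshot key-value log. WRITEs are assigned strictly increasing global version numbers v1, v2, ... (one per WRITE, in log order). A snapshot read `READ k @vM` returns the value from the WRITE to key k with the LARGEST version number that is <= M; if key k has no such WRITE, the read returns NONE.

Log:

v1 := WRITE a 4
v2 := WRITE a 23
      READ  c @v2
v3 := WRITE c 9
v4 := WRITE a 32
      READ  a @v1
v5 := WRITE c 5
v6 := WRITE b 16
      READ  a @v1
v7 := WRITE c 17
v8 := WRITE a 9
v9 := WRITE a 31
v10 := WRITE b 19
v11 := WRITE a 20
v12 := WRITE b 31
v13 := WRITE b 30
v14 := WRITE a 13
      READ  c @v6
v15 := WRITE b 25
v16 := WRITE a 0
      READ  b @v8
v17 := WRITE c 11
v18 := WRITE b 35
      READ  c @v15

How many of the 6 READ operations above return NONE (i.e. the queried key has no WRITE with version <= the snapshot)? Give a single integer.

v1: WRITE a=4  (a history now [(1, 4)])
v2: WRITE a=23  (a history now [(1, 4), (2, 23)])
READ c @v2: history=[] -> no version <= 2 -> NONE
v3: WRITE c=9  (c history now [(3, 9)])
v4: WRITE a=32  (a history now [(1, 4), (2, 23), (4, 32)])
READ a @v1: history=[(1, 4), (2, 23), (4, 32)] -> pick v1 -> 4
v5: WRITE c=5  (c history now [(3, 9), (5, 5)])
v6: WRITE b=16  (b history now [(6, 16)])
READ a @v1: history=[(1, 4), (2, 23), (4, 32)] -> pick v1 -> 4
v7: WRITE c=17  (c history now [(3, 9), (5, 5), (7, 17)])
v8: WRITE a=9  (a history now [(1, 4), (2, 23), (4, 32), (8, 9)])
v9: WRITE a=31  (a history now [(1, 4), (2, 23), (4, 32), (8, 9), (9, 31)])
v10: WRITE b=19  (b history now [(6, 16), (10, 19)])
v11: WRITE a=20  (a history now [(1, 4), (2, 23), (4, 32), (8, 9), (9, 31), (11, 20)])
v12: WRITE b=31  (b history now [(6, 16), (10, 19), (12, 31)])
v13: WRITE b=30  (b history now [(6, 16), (10, 19), (12, 31), (13, 30)])
v14: WRITE a=13  (a history now [(1, 4), (2, 23), (4, 32), (8, 9), (9, 31), (11, 20), (14, 13)])
READ c @v6: history=[(3, 9), (5, 5), (7, 17)] -> pick v5 -> 5
v15: WRITE b=25  (b history now [(6, 16), (10, 19), (12, 31), (13, 30), (15, 25)])
v16: WRITE a=0  (a history now [(1, 4), (2, 23), (4, 32), (8, 9), (9, 31), (11, 20), (14, 13), (16, 0)])
READ b @v8: history=[(6, 16), (10, 19), (12, 31), (13, 30), (15, 25)] -> pick v6 -> 16
v17: WRITE c=11  (c history now [(3, 9), (5, 5), (7, 17), (17, 11)])
v18: WRITE b=35  (b history now [(6, 16), (10, 19), (12, 31), (13, 30), (15, 25), (18, 35)])
READ c @v15: history=[(3, 9), (5, 5), (7, 17), (17, 11)] -> pick v7 -> 17
Read results in order: ['NONE', '4', '4', '5', '16', '17']
NONE count = 1

Answer: 1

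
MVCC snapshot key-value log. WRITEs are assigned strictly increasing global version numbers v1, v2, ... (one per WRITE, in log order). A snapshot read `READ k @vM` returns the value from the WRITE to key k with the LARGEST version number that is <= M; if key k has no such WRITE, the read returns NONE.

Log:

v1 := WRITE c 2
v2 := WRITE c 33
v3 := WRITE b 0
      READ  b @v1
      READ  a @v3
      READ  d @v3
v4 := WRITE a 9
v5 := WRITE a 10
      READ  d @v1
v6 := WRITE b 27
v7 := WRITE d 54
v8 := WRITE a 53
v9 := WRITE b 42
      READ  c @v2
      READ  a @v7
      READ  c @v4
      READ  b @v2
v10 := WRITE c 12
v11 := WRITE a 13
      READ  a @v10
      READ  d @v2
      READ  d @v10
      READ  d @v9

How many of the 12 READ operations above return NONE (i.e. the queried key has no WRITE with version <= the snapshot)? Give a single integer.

v1: WRITE c=2  (c history now [(1, 2)])
v2: WRITE c=33  (c history now [(1, 2), (2, 33)])
v3: WRITE b=0  (b history now [(3, 0)])
READ b @v1: history=[(3, 0)] -> no version <= 1 -> NONE
READ a @v3: history=[] -> no version <= 3 -> NONE
READ d @v3: history=[] -> no version <= 3 -> NONE
v4: WRITE a=9  (a history now [(4, 9)])
v5: WRITE a=10  (a history now [(4, 9), (5, 10)])
READ d @v1: history=[] -> no version <= 1 -> NONE
v6: WRITE b=27  (b history now [(3, 0), (6, 27)])
v7: WRITE d=54  (d history now [(7, 54)])
v8: WRITE a=53  (a history now [(4, 9), (5, 10), (8, 53)])
v9: WRITE b=42  (b history now [(3, 0), (6, 27), (9, 42)])
READ c @v2: history=[(1, 2), (2, 33)] -> pick v2 -> 33
READ a @v7: history=[(4, 9), (5, 10), (8, 53)] -> pick v5 -> 10
READ c @v4: history=[(1, 2), (2, 33)] -> pick v2 -> 33
READ b @v2: history=[(3, 0), (6, 27), (9, 42)] -> no version <= 2 -> NONE
v10: WRITE c=12  (c history now [(1, 2), (2, 33), (10, 12)])
v11: WRITE a=13  (a history now [(4, 9), (5, 10), (8, 53), (11, 13)])
READ a @v10: history=[(4, 9), (5, 10), (8, 53), (11, 13)] -> pick v8 -> 53
READ d @v2: history=[(7, 54)] -> no version <= 2 -> NONE
READ d @v10: history=[(7, 54)] -> pick v7 -> 54
READ d @v9: history=[(7, 54)] -> pick v7 -> 54
Read results in order: ['NONE', 'NONE', 'NONE', 'NONE', '33', '10', '33', 'NONE', '53', 'NONE', '54', '54']
NONE count = 6

Answer: 6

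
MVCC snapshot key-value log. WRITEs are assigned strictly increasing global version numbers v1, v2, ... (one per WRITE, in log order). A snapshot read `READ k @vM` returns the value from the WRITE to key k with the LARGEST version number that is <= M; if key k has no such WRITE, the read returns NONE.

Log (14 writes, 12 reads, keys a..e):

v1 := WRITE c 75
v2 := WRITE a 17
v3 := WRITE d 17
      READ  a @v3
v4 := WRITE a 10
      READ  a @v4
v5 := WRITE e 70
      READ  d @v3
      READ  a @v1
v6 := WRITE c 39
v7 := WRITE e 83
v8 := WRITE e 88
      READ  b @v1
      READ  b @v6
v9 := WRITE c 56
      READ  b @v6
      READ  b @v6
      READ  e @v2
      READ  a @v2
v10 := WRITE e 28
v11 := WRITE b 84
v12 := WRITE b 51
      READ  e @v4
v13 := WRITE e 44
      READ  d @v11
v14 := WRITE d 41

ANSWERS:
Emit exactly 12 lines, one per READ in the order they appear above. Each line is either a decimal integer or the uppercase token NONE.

Answer: 17
10
17
NONE
NONE
NONE
NONE
NONE
NONE
17
NONE
17

Derivation:
v1: WRITE c=75  (c history now [(1, 75)])
v2: WRITE a=17  (a history now [(2, 17)])
v3: WRITE d=17  (d history now [(3, 17)])
READ a @v3: history=[(2, 17)] -> pick v2 -> 17
v4: WRITE a=10  (a history now [(2, 17), (4, 10)])
READ a @v4: history=[(2, 17), (4, 10)] -> pick v4 -> 10
v5: WRITE e=70  (e history now [(5, 70)])
READ d @v3: history=[(3, 17)] -> pick v3 -> 17
READ a @v1: history=[(2, 17), (4, 10)] -> no version <= 1 -> NONE
v6: WRITE c=39  (c history now [(1, 75), (6, 39)])
v7: WRITE e=83  (e history now [(5, 70), (7, 83)])
v8: WRITE e=88  (e history now [(5, 70), (7, 83), (8, 88)])
READ b @v1: history=[] -> no version <= 1 -> NONE
READ b @v6: history=[] -> no version <= 6 -> NONE
v9: WRITE c=56  (c history now [(1, 75), (6, 39), (9, 56)])
READ b @v6: history=[] -> no version <= 6 -> NONE
READ b @v6: history=[] -> no version <= 6 -> NONE
READ e @v2: history=[(5, 70), (7, 83), (8, 88)] -> no version <= 2 -> NONE
READ a @v2: history=[(2, 17), (4, 10)] -> pick v2 -> 17
v10: WRITE e=28  (e history now [(5, 70), (7, 83), (8, 88), (10, 28)])
v11: WRITE b=84  (b history now [(11, 84)])
v12: WRITE b=51  (b history now [(11, 84), (12, 51)])
READ e @v4: history=[(5, 70), (7, 83), (8, 88), (10, 28)] -> no version <= 4 -> NONE
v13: WRITE e=44  (e history now [(5, 70), (7, 83), (8, 88), (10, 28), (13, 44)])
READ d @v11: history=[(3, 17)] -> pick v3 -> 17
v14: WRITE d=41  (d history now [(3, 17), (14, 41)])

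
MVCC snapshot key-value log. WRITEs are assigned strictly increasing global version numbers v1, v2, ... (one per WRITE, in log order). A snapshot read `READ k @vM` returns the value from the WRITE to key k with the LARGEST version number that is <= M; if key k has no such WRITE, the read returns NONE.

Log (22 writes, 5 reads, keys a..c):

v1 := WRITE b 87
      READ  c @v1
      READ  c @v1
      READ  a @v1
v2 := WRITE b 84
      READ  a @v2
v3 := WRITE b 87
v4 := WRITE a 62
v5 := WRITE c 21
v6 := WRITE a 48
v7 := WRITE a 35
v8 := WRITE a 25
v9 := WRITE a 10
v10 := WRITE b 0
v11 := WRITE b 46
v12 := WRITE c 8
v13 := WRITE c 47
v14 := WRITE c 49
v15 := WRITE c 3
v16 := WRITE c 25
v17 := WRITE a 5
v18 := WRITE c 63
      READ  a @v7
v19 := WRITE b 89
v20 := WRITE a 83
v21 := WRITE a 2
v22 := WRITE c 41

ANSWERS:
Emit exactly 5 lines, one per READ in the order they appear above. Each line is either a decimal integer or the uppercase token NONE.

Answer: NONE
NONE
NONE
NONE
35

Derivation:
v1: WRITE b=87  (b history now [(1, 87)])
READ c @v1: history=[] -> no version <= 1 -> NONE
READ c @v1: history=[] -> no version <= 1 -> NONE
READ a @v1: history=[] -> no version <= 1 -> NONE
v2: WRITE b=84  (b history now [(1, 87), (2, 84)])
READ a @v2: history=[] -> no version <= 2 -> NONE
v3: WRITE b=87  (b history now [(1, 87), (2, 84), (3, 87)])
v4: WRITE a=62  (a history now [(4, 62)])
v5: WRITE c=21  (c history now [(5, 21)])
v6: WRITE a=48  (a history now [(4, 62), (6, 48)])
v7: WRITE a=35  (a history now [(4, 62), (6, 48), (7, 35)])
v8: WRITE a=25  (a history now [(4, 62), (6, 48), (7, 35), (8, 25)])
v9: WRITE a=10  (a history now [(4, 62), (6, 48), (7, 35), (8, 25), (9, 10)])
v10: WRITE b=0  (b history now [(1, 87), (2, 84), (3, 87), (10, 0)])
v11: WRITE b=46  (b history now [(1, 87), (2, 84), (3, 87), (10, 0), (11, 46)])
v12: WRITE c=8  (c history now [(5, 21), (12, 8)])
v13: WRITE c=47  (c history now [(5, 21), (12, 8), (13, 47)])
v14: WRITE c=49  (c history now [(5, 21), (12, 8), (13, 47), (14, 49)])
v15: WRITE c=3  (c history now [(5, 21), (12, 8), (13, 47), (14, 49), (15, 3)])
v16: WRITE c=25  (c history now [(5, 21), (12, 8), (13, 47), (14, 49), (15, 3), (16, 25)])
v17: WRITE a=5  (a history now [(4, 62), (6, 48), (7, 35), (8, 25), (9, 10), (17, 5)])
v18: WRITE c=63  (c history now [(5, 21), (12, 8), (13, 47), (14, 49), (15, 3), (16, 25), (18, 63)])
READ a @v7: history=[(4, 62), (6, 48), (7, 35), (8, 25), (9, 10), (17, 5)] -> pick v7 -> 35
v19: WRITE b=89  (b history now [(1, 87), (2, 84), (3, 87), (10, 0), (11, 46), (19, 89)])
v20: WRITE a=83  (a history now [(4, 62), (6, 48), (7, 35), (8, 25), (9, 10), (17, 5), (20, 83)])
v21: WRITE a=2  (a history now [(4, 62), (6, 48), (7, 35), (8, 25), (9, 10), (17, 5), (20, 83), (21, 2)])
v22: WRITE c=41  (c history now [(5, 21), (12, 8), (13, 47), (14, 49), (15, 3), (16, 25), (18, 63), (22, 41)])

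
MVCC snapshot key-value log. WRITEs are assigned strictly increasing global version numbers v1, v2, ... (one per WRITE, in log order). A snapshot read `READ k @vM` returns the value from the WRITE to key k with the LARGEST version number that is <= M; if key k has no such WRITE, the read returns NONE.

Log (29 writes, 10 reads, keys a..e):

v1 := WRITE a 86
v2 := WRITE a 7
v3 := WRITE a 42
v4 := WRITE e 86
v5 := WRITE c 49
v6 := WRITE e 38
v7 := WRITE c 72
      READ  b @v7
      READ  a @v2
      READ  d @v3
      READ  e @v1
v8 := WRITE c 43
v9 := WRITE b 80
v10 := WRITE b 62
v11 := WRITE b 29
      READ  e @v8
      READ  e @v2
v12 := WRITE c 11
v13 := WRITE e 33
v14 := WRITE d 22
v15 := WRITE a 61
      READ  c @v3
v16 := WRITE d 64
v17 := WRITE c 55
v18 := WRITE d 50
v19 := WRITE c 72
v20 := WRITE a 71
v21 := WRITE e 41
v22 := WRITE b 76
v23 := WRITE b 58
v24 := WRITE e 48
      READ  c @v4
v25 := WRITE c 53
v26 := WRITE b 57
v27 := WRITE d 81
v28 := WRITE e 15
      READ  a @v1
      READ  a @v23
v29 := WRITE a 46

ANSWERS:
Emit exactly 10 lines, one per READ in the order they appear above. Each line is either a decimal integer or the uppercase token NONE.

Answer: NONE
7
NONE
NONE
38
NONE
NONE
NONE
86
71

Derivation:
v1: WRITE a=86  (a history now [(1, 86)])
v2: WRITE a=7  (a history now [(1, 86), (2, 7)])
v3: WRITE a=42  (a history now [(1, 86), (2, 7), (3, 42)])
v4: WRITE e=86  (e history now [(4, 86)])
v5: WRITE c=49  (c history now [(5, 49)])
v6: WRITE e=38  (e history now [(4, 86), (6, 38)])
v7: WRITE c=72  (c history now [(5, 49), (7, 72)])
READ b @v7: history=[] -> no version <= 7 -> NONE
READ a @v2: history=[(1, 86), (2, 7), (3, 42)] -> pick v2 -> 7
READ d @v3: history=[] -> no version <= 3 -> NONE
READ e @v1: history=[(4, 86), (6, 38)] -> no version <= 1 -> NONE
v8: WRITE c=43  (c history now [(5, 49), (7, 72), (8, 43)])
v9: WRITE b=80  (b history now [(9, 80)])
v10: WRITE b=62  (b history now [(9, 80), (10, 62)])
v11: WRITE b=29  (b history now [(9, 80), (10, 62), (11, 29)])
READ e @v8: history=[(4, 86), (6, 38)] -> pick v6 -> 38
READ e @v2: history=[(4, 86), (6, 38)] -> no version <= 2 -> NONE
v12: WRITE c=11  (c history now [(5, 49), (7, 72), (8, 43), (12, 11)])
v13: WRITE e=33  (e history now [(4, 86), (6, 38), (13, 33)])
v14: WRITE d=22  (d history now [(14, 22)])
v15: WRITE a=61  (a history now [(1, 86), (2, 7), (3, 42), (15, 61)])
READ c @v3: history=[(5, 49), (7, 72), (8, 43), (12, 11)] -> no version <= 3 -> NONE
v16: WRITE d=64  (d history now [(14, 22), (16, 64)])
v17: WRITE c=55  (c history now [(5, 49), (7, 72), (8, 43), (12, 11), (17, 55)])
v18: WRITE d=50  (d history now [(14, 22), (16, 64), (18, 50)])
v19: WRITE c=72  (c history now [(5, 49), (7, 72), (8, 43), (12, 11), (17, 55), (19, 72)])
v20: WRITE a=71  (a history now [(1, 86), (2, 7), (3, 42), (15, 61), (20, 71)])
v21: WRITE e=41  (e history now [(4, 86), (6, 38), (13, 33), (21, 41)])
v22: WRITE b=76  (b history now [(9, 80), (10, 62), (11, 29), (22, 76)])
v23: WRITE b=58  (b history now [(9, 80), (10, 62), (11, 29), (22, 76), (23, 58)])
v24: WRITE e=48  (e history now [(4, 86), (6, 38), (13, 33), (21, 41), (24, 48)])
READ c @v4: history=[(5, 49), (7, 72), (8, 43), (12, 11), (17, 55), (19, 72)] -> no version <= 4 -> NONE
v25: WRITE c=53  (c history now [(5, 49), (7, 72), (8, 43), (12, 11), (17, 55), (19, 72), (25, 53)])
v26: WRITE b=57  (b history now [(9, 80), (10, 62), (11, 29), (22, 76), (23, 58), (26, 57)])
v27: WRITE d=81  (d history now [(14, 22), (16, 64), (18, 50), (27, 81)])
v28: WRITE e=15  (e history now [(4, 86), (6, 38), (13, 33), (21, 41), (24, 48), (28, 15)])
READ a @v1: history=[(1, 86), (2, 7), (3, 42), (15, 61), (20, 71)] -> pick v1 -> 86
READ a @v23: history=[(1, 86), (2, 7), (3, 42), (15, 61), (20, 71)] -> pick v20 -> 71
v29: WRITE a=46  (a history now [(1, 86), (2, 7), (3, 42), (15, 61), (20, 71), (29, 46)])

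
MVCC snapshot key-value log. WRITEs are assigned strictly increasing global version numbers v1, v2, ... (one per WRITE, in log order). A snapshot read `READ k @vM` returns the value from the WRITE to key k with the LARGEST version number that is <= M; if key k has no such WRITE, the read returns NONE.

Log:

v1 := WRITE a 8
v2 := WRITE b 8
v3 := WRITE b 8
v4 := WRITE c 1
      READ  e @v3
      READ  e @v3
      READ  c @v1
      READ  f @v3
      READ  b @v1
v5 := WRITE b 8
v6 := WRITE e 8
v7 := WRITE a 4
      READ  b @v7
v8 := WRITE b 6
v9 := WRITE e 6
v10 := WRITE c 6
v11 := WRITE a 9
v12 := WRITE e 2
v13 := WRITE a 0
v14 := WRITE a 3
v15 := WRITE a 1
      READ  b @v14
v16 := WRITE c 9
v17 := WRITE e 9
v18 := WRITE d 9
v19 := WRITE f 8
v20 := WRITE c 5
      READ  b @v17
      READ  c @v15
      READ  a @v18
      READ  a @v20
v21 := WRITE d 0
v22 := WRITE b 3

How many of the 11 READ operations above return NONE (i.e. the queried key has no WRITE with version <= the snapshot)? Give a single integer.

v1: WRITE a=8  (a history now [(1, 8)])
v2: WRITE b=8  (b history now [(2, 8)])
v3: WRITE b=8  (b history now [(2, 8), (3, 8)])
v4: WRITE c=1  (c history now [(4, 1)])
READ e @v3: history=[] -> no version <= 3 -> NONE
READ e @v3: history=[] -> no version <= 3 -> NONE
READ c @v1: history=[(4, 1)] -> no version <= 1 -> NONE
READ f @v3: history=[] -> no version <= 3 -> NONE
READ b @v1: history=[(2, 8), (3, 8)] -> no version <= 1 -> NONE
v5: WRITE b=8  (b history now [(2, 8), (3, 8), (5, 8)])
v6: WRITE e=8  (e history now [(6, 8)])
v7: WRITE a=4  (a history now [(1, 8), (7, 4)])
READ b @v7: history=[(2, 8), (3, 8), (5, 8)] -> pick v5 -> 8
v8: WRITE b=6  (b history now [(2, 8), (3, 8), (5, 8), (8, 6)])
v9: WRITE e=6  (e history now [(6, 8), (9, 6)])
v10: WRITE c=6  (c history now [(4, 1), (10, 6)])
v11: WRITE a=9  (a history now [(1, 8), (7, 4), (11, 9)])
v12: WRITE e=2  (e history now [(6, 8), (9, 6), (12, 2)])
v13: WRITE a=0  (a history now [(1, 8), (7, 4), (11, 9), (13, 0)])
v14: WRITE a=3  (a history now [(1, 8), (7, 4), (11, 9), (13, 0), (14, 3)])
v15: WRITE a=1  (a history now [(1, 8), (7, 4), (11, 9), (13, 0), (14, 3), (15, 1)])
READ b @v14: history=[(2, 8), (3, 8), (5, 8), (8, 6)] -> pick v8 -> 6
v16: WRITE c=9  (c history now [(4, 1), (10, 6), (16, 9)])
v17: WRITE e=9  (e history now [(6, 8), (9, 6), (12, 2), (17, 9)])
v18: WRITE d=9  (d history now [(18, 9)])
v19: WRITE f=8  (f history now [(19, 8)])
v20: WRITE c=5  (c history now [(4, 1), (10, 6), (16, 9), (20, 5)])
READ b @v17: history=[(2, 8), (3, 8), (5, 8), (8, 6)] -> pick v8 -> 6
READ c @v15: history=[(4, 1), (10, 6), (16, 9), (20, 5)] -> pick v10 -> 6
READ a @v18: history=[(1, 8), (7, 4), (11, 9), (13, 0), (14, 3), (15, 1)] -> pick v15 -> 1
READ a @v20: history=[(1, 8), (7, 4), (11, 9), (13, 0), (14, 3), (15, 1)] -> pick v15 -> 1
v21: WRITE d=0  (d history now [(18, 9), (21, 0)])
v22: WRITE b=3  (b history now [(2, 8), (3, 8), (5, 8), (8, 6), (22, 3)])
Read results in order: ['NONE', 'NONE', 'NONE', 'NONE', 'NONE', '8', '6', '6', '6', '1', '1']
NONE count = 5

Answer: 5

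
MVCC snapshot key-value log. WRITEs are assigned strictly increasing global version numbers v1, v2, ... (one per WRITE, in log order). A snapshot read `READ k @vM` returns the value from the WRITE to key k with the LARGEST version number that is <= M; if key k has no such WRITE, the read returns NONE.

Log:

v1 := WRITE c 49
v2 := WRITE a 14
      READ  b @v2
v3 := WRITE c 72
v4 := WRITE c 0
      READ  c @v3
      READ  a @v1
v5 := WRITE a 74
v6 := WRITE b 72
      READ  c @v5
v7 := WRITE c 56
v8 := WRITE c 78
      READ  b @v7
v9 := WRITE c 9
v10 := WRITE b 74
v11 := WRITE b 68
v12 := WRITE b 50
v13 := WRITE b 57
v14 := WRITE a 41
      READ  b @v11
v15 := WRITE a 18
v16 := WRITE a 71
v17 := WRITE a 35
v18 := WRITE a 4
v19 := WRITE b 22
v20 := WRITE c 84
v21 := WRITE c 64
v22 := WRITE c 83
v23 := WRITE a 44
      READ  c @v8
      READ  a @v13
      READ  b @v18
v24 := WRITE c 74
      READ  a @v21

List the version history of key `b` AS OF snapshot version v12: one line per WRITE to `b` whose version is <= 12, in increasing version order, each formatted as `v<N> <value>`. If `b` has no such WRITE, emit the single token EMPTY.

Scan writes for key=b with version <= 12:
  v1 WRITE c 49 -> skip
  v2 WRITE a 14 -> skip
  v3 WRITE c 72 -> skip
  v4 WRITE c 0 -> skip
  v5 WRITE a 74 -> skip
  v6 WRITE b 72 -> keep
  v7 WRITE c 56 -> skip
  v8 WRITE c 78 -> skip
  v9 WRITE c 9 -> skip
  v10 WRITE b 74 -> keep
  v11 WRITE b 68 -> keep
  v12 WRITE b 50 -> keep
  v13 WRITE b 57 -> drop (> snap)
  v14 WRITE a 41 -> skip
  v15 WRITE a 18 -> skip
  v16 WRITE a 71 -> skip
  v17 WRITE a 35 -> skip
  v18 WRITE a 4 -> skip
  v19 WRITE b 22 -> drop (> snap)
  v20 WRITE c 84 -> skip
  v21 WRITE c 64 -> skip
  v22 WRITE c 83 -> skip
  v23 WRITE a 44 -> skip
  v24 WRITE c 74 -> skip
Collected: [(6, 72), (10, 74), (11, 68), (12, 50)]

Answer: v6 72
v10 74
v11 68
v12 50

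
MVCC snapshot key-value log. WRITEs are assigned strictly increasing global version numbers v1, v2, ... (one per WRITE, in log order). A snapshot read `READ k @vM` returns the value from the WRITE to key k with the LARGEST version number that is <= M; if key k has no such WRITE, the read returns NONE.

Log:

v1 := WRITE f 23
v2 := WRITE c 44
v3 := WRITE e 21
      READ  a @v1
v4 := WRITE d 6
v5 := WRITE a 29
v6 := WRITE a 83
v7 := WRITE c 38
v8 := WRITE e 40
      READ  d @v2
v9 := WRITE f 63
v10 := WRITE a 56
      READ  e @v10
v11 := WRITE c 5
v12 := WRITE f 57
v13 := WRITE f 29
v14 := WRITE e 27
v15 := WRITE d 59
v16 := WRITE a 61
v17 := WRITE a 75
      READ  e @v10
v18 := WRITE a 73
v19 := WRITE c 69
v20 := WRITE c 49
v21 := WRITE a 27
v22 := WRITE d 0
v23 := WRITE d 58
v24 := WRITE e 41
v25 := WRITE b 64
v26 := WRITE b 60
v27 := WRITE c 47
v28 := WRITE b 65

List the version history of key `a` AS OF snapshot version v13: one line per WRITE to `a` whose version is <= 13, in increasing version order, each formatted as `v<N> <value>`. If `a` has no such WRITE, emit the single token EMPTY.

Scan writes for key=a with version <= 13:
  v1 WRITE f 23 -> skip
  v2 WRITE c 44 -> skip
  v3 WRITE e 21 -> skip
  v4 WRITE d 6 -> skip
  v5 WRITE a 29 -> keep
  v6 WRITE a 83 -> keep
  v7 WRITE c 38 -> skip
  v8 WRITE e 40 -> skip
  v9 WRITE f 63 -> skip
  v10 WRITE a 56 -> keep
  v11 WRITE c 5 -> skip
  v12 WRITE f 57 -> skip
  v13 WRITE f 29 -> skip
  v14 WRITE e 27 -> skip
  v15 WRITE d 59 -> skip
  v16 WRITE a 61 -> drop (> snap)
  v17 WRITE a 75 -> drop (> snap)
  v18 WRITE a 73 -> drop (> snap)
  v19 WRITE c 69 -> skip
  v20 WRITE c 49 -> skip
  v21 WRITE a 27 -> drop (> snap)
  v22 WRITE d 0 -> skip
  v23 WRITE d 58 -> skip
  v24 WRITE e 41 -> skip
  v25 WRITE b 64 -> skip
  v26 WRITE b 60 -> skip
  v27 WRITE c 47 -> skip
  v28 WRITE b 65 -> skip
Collected: [(5, 29), (6, 83), (10, 56)]

Answer: v5 29
v6 83
v10 56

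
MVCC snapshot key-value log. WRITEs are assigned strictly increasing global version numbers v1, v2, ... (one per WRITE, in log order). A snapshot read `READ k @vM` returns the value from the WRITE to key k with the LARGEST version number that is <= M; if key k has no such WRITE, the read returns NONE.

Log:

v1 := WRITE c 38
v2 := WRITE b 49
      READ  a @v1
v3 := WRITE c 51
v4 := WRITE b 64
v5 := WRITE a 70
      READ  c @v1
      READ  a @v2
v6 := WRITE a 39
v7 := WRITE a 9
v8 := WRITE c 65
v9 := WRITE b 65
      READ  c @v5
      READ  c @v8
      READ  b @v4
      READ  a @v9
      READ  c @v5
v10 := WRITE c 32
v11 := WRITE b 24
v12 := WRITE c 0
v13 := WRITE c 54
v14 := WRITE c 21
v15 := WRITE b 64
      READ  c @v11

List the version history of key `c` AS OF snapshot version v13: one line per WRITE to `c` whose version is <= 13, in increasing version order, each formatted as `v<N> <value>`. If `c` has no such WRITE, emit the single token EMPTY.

Answer: v1 38
v3 51
v8 65
v10 32
v12 0
v13 54

Derivation:
Scan writes for key=c with version <= 13:
  v1 WRITE c 38 -> keep
  v2 WRITE b 49 -> skip
  v3 WRITE c 51 -> keep
  v4 WRITE b 64 -> skip
  v5 WRITE a 70 -> skip
  v6 WRITE a 39 -> skip
  v7 WRITE a 9 -> skip
  v8 WRITE c 65 -> keep
  v9 WRITE b 65 -> skip
  v10 WRITE c 32 -> keep
  v11 WRITE b 24 -> skip
  v12 WRITE c 0 -> keep
  v13 WRITE c 54 -> keep
  v14 WRITE c 21 -> drop (> snap)
  v15 WRITE b 64 -> skip
Collected: [(1, 38), (3, 51), (8, 65), (10, 32), (12, 0), (13, 54)]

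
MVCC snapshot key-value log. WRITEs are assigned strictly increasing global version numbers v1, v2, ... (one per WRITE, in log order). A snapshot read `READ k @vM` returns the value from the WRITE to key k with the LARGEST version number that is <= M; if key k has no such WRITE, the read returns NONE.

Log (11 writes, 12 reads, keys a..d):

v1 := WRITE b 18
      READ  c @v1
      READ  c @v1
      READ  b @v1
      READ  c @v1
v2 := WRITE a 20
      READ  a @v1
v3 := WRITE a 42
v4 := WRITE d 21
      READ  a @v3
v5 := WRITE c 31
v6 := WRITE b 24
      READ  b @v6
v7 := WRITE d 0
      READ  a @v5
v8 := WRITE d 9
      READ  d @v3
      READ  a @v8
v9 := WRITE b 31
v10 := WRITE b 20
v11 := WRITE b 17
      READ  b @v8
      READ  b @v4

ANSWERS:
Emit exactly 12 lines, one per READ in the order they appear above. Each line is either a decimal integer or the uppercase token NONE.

v1: WRITE b=18  (b history now [(1, 18)])
READ c @v1: history=[] -> no version <= 1 -> NONE
READ c @v1: history=[] -> no version <= 1 -> NONE
READ b @v1: history=[(1, 18)] -> pick v1 -> 18
READ c @v1: history=[] -> no version <= 1 -> NONE
v2: WRITE a=20  (a history now [(2, 20)])
READ a @v1: history=[(2, 20)] -> no version <= 1 -> NONE
v3: WRITE a=42  (a history now [(2, 20), (3, 42)])
v4: WRITE d=21  (d history now [(4, 21)])
READ a @v3: history=[(2, 20), (3, 42)] -> pick v3 -> 42
v5: WRITE c=31  (c history now [(5, 31)])
v6: WRITE b=24  (b history now [(1, 18), (6, 24)])
READ b @v6: history=[(1, 18), (6, 24)] -> pick v6 -> 24
v7: WRITE d=0  (d history now [(4, 21), (7, 0)])
READ a @v5: history=[(2, 20), (3, 42)] -> pick v3 -> 42
v8: WRITE d=9  (d history now [(4, 21), (7, 0), (8, 9)])
READ d @v3: history=[(4, 21), (7, 0), (8, 9)] -> no version <= 3 -> NONE
READ a @v8: history=[(2, 20), (3, 42)] -> pick v3 -> 42
v9: WRITE b=31  (b history now [(1, 18), (6, 24), (9, 31)])
v10: WRITE b=20  (b history now [(1, 18), (6, 24), (9, 31), (10, 20)])
v11: WRITE b=17  (b history now [(1, 18), (6, 24), (9, 31), (10, 20), (11, 17)])
READ b @v8: history=[(1, 18), (6, 24), (9, 31), (10, 20), (11, 17)] -> pick v6 -> 24
READ b @v4: history=[(1, 18), (6, 24), (9, 31), (10, 20), (11, 17)] -> pick v1 -> 18

Answer: NONE
NONE
18
NONE
NONE
42
24
42
NONE
42
24
18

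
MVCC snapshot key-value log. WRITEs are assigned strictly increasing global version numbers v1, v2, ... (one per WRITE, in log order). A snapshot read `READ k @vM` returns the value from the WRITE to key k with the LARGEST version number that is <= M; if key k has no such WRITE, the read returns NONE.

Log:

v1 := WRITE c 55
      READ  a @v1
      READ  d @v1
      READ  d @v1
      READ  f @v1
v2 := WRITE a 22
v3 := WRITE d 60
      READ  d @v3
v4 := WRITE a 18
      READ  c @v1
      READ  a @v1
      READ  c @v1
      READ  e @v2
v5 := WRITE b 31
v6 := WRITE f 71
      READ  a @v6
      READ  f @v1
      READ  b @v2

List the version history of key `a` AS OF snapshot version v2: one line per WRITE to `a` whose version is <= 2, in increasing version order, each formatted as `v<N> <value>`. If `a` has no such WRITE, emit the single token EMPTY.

Answer: v2 22

Derivation:
Scan writes for key=a with version <= 2:
  v1 WRITE c 55 -> skip
  v2 WRITE a 22 -> keep
  v3 WRITE d 60 -> skip
  v4 WRITE a 18 -> drop (> snap)
  v5 WRITE b 31 -> skip
  v6 WRITE f 71 -> skip
Collected: [(2, 22)]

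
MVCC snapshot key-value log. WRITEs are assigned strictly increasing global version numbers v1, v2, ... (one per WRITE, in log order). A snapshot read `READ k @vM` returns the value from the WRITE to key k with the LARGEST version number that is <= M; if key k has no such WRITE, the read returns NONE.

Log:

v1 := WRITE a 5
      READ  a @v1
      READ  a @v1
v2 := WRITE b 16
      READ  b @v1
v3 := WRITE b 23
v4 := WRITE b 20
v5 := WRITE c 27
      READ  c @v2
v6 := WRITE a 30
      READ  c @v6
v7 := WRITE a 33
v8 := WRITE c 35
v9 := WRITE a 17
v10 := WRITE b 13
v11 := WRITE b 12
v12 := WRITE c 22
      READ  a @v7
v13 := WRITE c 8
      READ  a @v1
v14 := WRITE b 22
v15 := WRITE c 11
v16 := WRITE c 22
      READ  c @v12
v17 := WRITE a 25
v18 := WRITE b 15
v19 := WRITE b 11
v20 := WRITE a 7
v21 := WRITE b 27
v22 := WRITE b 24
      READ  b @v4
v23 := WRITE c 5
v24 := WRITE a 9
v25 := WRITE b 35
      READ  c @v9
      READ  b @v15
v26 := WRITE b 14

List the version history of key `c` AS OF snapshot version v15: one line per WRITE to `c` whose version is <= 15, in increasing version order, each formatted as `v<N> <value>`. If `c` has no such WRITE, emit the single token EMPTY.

Scan writes for key=c with version <= 15:
  v1 WRITE a 5 -> skip
  v2 WRITE b 16 -> skip
  v3 WRITE b 23 -> skip
  v4 WRITE b 20 -> skip
  v5 WRITE c 27 -> keep
  v6 WRITE a 30 -> skip
  v7 WRITE a 33 -> skip
  v8 WRITE c 35 -> keep
  v9 WRITE a 17 -> skip
  v10 WRITE b 13 -> skip
  v11 WRITE b 12 -> skip
  v12 WRITE c 22 -> keep
  v13 WRITE c 8 -> keep
  v14 WRITE b 22 -> skip
  v15 WRITE c 11 -> keep
  v16 WRITE c 22 -> drop (> snap)
  v17 WRITE a 25 -> skip
  v18 WRITE b 15 -> skip
  v19 WRITE b 11 -> skip
  v20 WRITE a 7 -> skip
  v21 WRITE b 27 -> skip
  v22 WRITE b 24 -> skip
  v23 WRITE c 5 -> drop (> snap)
  v24 WRITE a 9 -> skip
  v25 WRITE b 35 -> skip
  v26 WRITE b 14 -> skip
Collected: [(5, 27), (8, 35), (12, 22), (13, 8), (15, 11)]

Answer: v5 27
v8 35
v12 22
v13 8
v15 11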